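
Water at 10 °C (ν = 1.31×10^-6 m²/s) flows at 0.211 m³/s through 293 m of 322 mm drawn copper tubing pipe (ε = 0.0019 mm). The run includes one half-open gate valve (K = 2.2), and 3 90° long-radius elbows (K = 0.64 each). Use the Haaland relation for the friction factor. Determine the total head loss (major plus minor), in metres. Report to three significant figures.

V = 4Q/(πD²) = 2.591 m/s; V²/2g = 0.3422 m
Re = 6.37×10^5, ε/D = 5.90×10^-6 → f = 0.01259 (Haaland)
Major: h_f = f(L/D)·V²/2g = 0.01259·909.9·0.3422 = 3.921 m
Minor: ΣK = 4.12; h_m = ΣK·V²/2g = 1.410 m
Total H_L = 3.921 + 1.410 = 5.331 m

H_L ≈ 5.33 m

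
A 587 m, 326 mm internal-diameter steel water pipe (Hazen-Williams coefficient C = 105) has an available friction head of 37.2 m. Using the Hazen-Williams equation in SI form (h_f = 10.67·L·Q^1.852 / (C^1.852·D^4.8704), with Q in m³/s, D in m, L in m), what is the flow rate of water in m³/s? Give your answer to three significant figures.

Q ≈ 0.346 m³/s

Rearranging: Q = [h_f·C^1.852·D^4.8704 / (10.67·L)]^(1/1.852)
Q = [37.2·105^1.852·0.326^4.8704 / (10.67·587)]^0.540 = 0.3459 m³/s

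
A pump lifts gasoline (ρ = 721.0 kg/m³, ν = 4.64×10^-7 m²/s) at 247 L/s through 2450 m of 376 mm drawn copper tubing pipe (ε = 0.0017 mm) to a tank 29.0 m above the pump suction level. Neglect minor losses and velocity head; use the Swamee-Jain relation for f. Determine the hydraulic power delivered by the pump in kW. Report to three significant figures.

P_hyd ≈ 81.4 kW

V = 4Q/(πD²) = 2.224 m/s; Re = 1.80×10^6; ε/D = 4.52×10^-6; f = 0.01070
h_f = f(L/D)V²/2g = 17.58 m
Total head H = z + h_f = 29.0 + 17.58 = 46.58 m
P_hyd = ρgQH = 721.0·9.81·0.247·46.58 = 81.39 kW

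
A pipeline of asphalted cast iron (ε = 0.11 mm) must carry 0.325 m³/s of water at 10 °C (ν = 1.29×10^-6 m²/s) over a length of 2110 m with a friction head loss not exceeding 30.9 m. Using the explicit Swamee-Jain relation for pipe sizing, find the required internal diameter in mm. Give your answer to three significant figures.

Swamee-Jain (Type III): D = 0.66·[ε^1.25·(LQ²/(gh_f))^4.75 + ν·Q^9.4·(L/(gh_f))^5.2]^0.04
LQ²/(gh_f) = 0.7352; L/(gh_f) = 6.961
Term 1 = ε^1.25·(…)^4.75 = 2.61×10^-6; Term 2 = ν·Q^9.4·(…)^5.2 = 8.02×10^-7
D = 0.66·(2.61×10^-6 + 8.02×10^-7)^0.04 = 0.3989 m = 399 mm
Check: V = 2.60 m/s, Re = 8.04×10^5, f = 0.01570, h_f = 28.6 m ≈ 30.9 m ✓

D ≈ 399 mm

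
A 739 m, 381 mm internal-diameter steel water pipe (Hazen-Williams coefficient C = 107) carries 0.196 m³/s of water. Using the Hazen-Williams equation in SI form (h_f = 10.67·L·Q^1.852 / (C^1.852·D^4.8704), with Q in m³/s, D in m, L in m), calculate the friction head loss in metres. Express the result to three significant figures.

h_f ≈ 7.39 m

h_f = 10.67·739·0.196^1.852 / (107^1.852·0.381^4.8704) = 7.391 m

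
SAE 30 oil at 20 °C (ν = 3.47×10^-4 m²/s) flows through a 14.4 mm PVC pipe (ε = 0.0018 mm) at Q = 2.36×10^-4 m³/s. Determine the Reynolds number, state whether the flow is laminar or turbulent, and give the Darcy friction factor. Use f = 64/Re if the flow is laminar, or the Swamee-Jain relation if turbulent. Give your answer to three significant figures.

V = 4Q/(πD²) = 1.449 m/s
Re = VD/ν = 1.449·0.0144/3.47×10^-4 = 60.1
Re < 2300 → laminar → f = 64/Re = 1.064

Re ≈ 60.1; laminar; f = 64/Re ≈ 1.06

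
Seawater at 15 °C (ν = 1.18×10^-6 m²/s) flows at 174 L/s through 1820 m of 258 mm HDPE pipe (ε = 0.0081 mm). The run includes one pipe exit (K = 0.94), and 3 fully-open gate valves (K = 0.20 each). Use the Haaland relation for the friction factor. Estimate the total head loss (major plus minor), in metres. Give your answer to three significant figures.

V = 4Q/(πD²) = 3.328 m/s; V²/2g = 0.5646 m
Re = 7.28×10^5, ε/D = 3.14×10^-5 → f = 0.01271 (Haaland)
Major: h_f = f(L/D)·V²/2g = 0.01271·7054·0.5646 = 50.64 m
Minor: ΣK = 1.54; h_m = ΣK·V²/2g = 0.8695 m
Total H_L = 50.64 + 0.8695 = 51.51 m

H_L ≈ 51.5 m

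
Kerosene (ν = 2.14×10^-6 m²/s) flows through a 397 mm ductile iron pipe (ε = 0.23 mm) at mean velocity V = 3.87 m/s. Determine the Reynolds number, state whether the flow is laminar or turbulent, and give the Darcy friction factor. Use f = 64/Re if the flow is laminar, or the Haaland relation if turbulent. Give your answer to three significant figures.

Re ≈ 7.18×10^5; turbulent; f ≈ 0.0178

Re = VD/ν = 3.870·0.397/2.14×10^-6 = 7.18×10^5
Re > 4000 → turbulent; ε/D = 5.79×10^-4
Haaland: f = 0.01784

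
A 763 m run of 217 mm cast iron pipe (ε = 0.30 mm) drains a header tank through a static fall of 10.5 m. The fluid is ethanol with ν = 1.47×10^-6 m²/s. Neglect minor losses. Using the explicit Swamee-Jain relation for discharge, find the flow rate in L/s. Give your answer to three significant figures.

Swamee-Jain (Type II): Q = -0.965·√(gD⁵h_f/L)·ln[ε/(3.7D) + √(3.17ν²L/(gD³h_f))]
√(gD⁵h_f/L) = √(9.81·0.217⁵·10.5/763) = 0.008060
ε/(3.7D) = 3.74×10^-4; √(3.17ν²L/(gD³h_f)) = 7.05×10^-5
Q = -0.965·0.008060·ln(4.441×10^-4) = 0.06004 m³/s
Check: V = 1.62 m/s, Re = 2.40×10^5, f = 0.02240, h_f = 10.6 m ≈ 10.5 m ✓

Q ≈ 60.0 L/s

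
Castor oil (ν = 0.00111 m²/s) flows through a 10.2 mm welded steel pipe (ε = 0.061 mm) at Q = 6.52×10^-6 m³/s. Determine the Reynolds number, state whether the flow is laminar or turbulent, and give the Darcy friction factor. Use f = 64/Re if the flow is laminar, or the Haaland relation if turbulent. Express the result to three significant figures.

V = 4Q/(πD²) = 0.07979 m/s
Re = VD/ν = 0.07979·0.0102/0.00111 = 0.733
Re < 2300 → laminar → f = 64/Re = 87.29

Re ≈ 0.733; laminar; f = 64/Re ≈ 87.3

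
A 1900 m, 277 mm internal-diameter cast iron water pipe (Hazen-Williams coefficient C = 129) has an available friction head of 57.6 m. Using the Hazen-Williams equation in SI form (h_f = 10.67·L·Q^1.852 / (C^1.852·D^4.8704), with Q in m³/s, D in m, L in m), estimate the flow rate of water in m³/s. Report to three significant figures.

Rearranging: Q = [h_f·C^1.852·D^4.8704 / (10.67·L)]^(1/1.852)
Q = [57.6·129^1.852·0.277^4.8704 / (10.67·1900)]^0.540 = 0.1860 m³/s

Q ≈ 0.186 m³/s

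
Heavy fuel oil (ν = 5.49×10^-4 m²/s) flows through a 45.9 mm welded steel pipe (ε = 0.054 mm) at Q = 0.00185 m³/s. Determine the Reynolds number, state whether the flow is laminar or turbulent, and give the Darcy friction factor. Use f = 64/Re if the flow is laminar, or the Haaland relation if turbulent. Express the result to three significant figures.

V = 4Q/(πD²) = 1.118 m/s
Re = VD/ν = 1.118·0.0459/5.49×10^-4 = 93.5
Re < 2300 → laminar → f = 64/Re = 0.6847

Re ≈ 93.5; laminar; f = 64/Re ≈ 0.685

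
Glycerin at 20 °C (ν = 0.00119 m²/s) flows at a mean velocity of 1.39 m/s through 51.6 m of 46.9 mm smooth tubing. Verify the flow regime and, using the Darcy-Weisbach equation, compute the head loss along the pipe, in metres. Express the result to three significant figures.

Re = VD/ν = 1.39·0.04690/0.00119 = 54.8 → laminar (Re < 2300)
f = 64/Re = 1.168
h_f = f(L/D)V²/(2g) = 1.168·(51.6/0.04690)·1.39²/(2·9.81) = 126.6 m

h_f ≈ 127 m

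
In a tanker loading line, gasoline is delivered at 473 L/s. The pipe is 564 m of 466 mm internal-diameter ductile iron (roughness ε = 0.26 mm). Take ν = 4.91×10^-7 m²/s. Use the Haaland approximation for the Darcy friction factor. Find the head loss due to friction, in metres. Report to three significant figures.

V = 4Q/(πD²) = 4·0.473/(π·0.466²) = 2.773 m/s
Re = VD/ν = 2.773·0.466/4.91×10^-7 = 2.63×10^6 → turbulent
ε/D = 0.26/466 = 5.58×10^-4
Haaland: f = 0.01731
h_f = f(L/D)V²/(2g) = 0.01731·(564/0.466)·2.773²/(2·9.81) = 8.213 m

h_f ≈ 8.21 m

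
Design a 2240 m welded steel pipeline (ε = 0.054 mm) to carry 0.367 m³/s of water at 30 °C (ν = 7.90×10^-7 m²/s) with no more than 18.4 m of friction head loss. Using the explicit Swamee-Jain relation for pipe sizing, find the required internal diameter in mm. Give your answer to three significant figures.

D ≈ 453 mm

Swamee-Jain (Type III): D = 0.66·[ε^1.25·(LQ²/(gh_f))^4.75 + ν·Q^9.4·(L/(gh_f))^5.2]^0.04
LQ²/(gh_f) = 1.671; L/(gh_f) = 12.41
Term 1 = ε^1.25·(…)^4.75 = 5.31×10^-5; Term 2 = ν·Q^9.4·(…)^5.2 = 3.11×10^-5
D = 0.66·(5.31×10^-5 + 3.11×10^-5)^0.04 = 0.4535 m = 453 mm
Check: V = 2.27 m/s, Re = 1.30×10^6, f = 0.01352, h_f = 17.6 m ≈ 18.4 m ✓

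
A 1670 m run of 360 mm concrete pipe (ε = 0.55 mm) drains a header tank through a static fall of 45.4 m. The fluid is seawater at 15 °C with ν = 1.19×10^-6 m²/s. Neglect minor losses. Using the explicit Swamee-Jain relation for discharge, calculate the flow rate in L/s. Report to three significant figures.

Swamee-Jain (Type II): Q = -0.965·√(gD⁵h_f/L)·ln[ε/(3.7D) + √(3.17ν²L/(gD³h_f))]
√(gD⁵h_f/L) = √(9.81·0.360⁵·45.4/1670) = 0.04016
ε/(3.7D) = 4.13×10^-4; √(3.17ν²L/(gD³h_f)) = 1.90×10^-5
Q = -0.965·0.04016·ln(4.319×10^-4) = 0.3002 m³/s
Check: V = 2.95 m/s, Re = 8.92×10^5, f = 0.02217, h_f = 45.6 m ≈ 45.4 m ✓

Q ≈ 300 L/s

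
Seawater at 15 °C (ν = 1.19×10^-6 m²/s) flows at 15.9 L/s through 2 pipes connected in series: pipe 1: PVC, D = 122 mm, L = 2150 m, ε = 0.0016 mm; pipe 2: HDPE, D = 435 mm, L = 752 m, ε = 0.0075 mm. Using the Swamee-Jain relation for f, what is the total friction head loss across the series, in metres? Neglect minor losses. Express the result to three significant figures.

H ≈ 27.9 m

Pipe 1: V = 1.360 m/s, Re = 1.39×10^5, ε/D = 1.31×10^-5, f = 0.01678, h_1 = f(L/D)V²/2g = 27.89 m
Pipe 2: V = 0.1070 m/s, Re = 3.91×10^4, ε/D = 1.72×10^-5, f = 0.02202, h_2 = f(L/D)V²/2g = 0.02221 m
Series → Q common, losses add: H = Σh = 27.91 m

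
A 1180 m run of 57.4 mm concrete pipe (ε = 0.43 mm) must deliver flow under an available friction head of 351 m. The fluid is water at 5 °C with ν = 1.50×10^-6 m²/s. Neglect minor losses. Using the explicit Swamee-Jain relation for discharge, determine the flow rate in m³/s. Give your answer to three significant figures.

Q ≈ 0.00800 m³/s

Swamee-Jain (Type II): Q = -0.965·√(gD⁵h_f/L)·ln[ε/(3.7D) + √(3.17ν²L/(gD³h_f))]
√(gD⁵h_f/L) = √(9.81·0.0574⁵·351/1180) = 0.001348
ε/(3.7D) = 0.00202; √(3.17ν²L/(gD³h_f)) = 1.14×10^-4
Q = -0.965·0.001348·ln(0.002138) = 0.008000 m³/s
Check: V = 3.09 m/s, Re = 1.18×10^5, f = 0.03530, h_f = 353 m ≈ 351 m ✓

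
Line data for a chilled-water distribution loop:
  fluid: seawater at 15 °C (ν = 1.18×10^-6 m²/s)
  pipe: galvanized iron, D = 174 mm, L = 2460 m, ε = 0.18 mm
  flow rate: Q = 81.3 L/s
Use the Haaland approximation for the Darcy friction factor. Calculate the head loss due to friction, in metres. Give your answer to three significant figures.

V = 4Q/(πD²) = 4·0.0813/(π·0.174²) = 3.419 m/s
Re = VD/ν = 3.419·0.174/1.18×10^-6 = 5.04×10^5 → turbulent
ε/D = 0.18/174 = 0.00103
Haaland: f = 0.02034
h_f = f(L/D)V²/(2g) = 0.02034·(2460/0.174)·3.419²/(2·9.81) = 171.4 m

h_f ≈ 171 m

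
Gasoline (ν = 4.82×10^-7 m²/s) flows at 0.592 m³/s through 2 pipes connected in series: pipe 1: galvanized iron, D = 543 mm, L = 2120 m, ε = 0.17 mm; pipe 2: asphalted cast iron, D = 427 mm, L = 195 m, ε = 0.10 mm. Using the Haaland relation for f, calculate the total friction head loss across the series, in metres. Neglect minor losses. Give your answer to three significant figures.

Pipe 1: V = 2.556 m/s, Re = 2.88×10^6, ε/D = 3.13×10^-4, f = 0.01533, h_1 = f(L/D)V²/2g = 19.93 m
Pipe 2: V = 4.134 m/s, Re = 3.66×10^6, ε/D = 2.34×10^-4, f = 0.01443, h_2 = f(L/D)V²/2g = 5.741 m
Series → Q common, losses add: H = Σh = 25.67 m

H ≈ 25.7 m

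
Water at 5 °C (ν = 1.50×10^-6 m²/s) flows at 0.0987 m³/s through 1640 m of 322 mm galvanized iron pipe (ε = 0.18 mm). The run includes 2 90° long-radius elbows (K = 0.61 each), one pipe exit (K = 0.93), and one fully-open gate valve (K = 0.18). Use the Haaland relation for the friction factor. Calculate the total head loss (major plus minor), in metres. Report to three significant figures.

V = 4Q/(πD²) = 1.212 m/s; V²/2g = 0.07487 m
Re = 2.60×10^5, ε/D = 5.59×10^-4 → f = 0.01858 (Haaland)
Major: h_f = f(L/D)·V²/2g = 0.01858·5093·0.07487 = 7.084 m
Minor: ΣK = 2.33; h_m = ΣK·V²/2g = 0.1745 m
Total H_L = 7.084 + 0.1745 = 7.258 m

H_L ≈ 7.26 m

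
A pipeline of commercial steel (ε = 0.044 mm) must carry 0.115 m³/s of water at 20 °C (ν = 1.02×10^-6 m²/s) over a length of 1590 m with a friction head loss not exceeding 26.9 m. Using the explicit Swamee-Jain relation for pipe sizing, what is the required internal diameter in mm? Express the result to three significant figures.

Swamee-Jain (Type III): D = 0.66·[ε^1.25·(LQ²/(gh_f))^4.75 + ν·Q^9.4·(L/(gh_f))^5.2]^0.04
LQ²/(gh_f) = 0.07968; L/(gh_f) = 6.025
Term 1 = ε^1.25·(…)^4.75 = 2.17×10^-11; Term 2 = ν·Q^9.4·(…)^5.2 = 1.72×10^-11
D = 0.66·(2.17×10^-11 + 1.72×10^-11)^0.04 = 0.2530 m = 253 mm
Check: V = 2.29 m/s, Re = 5.67×10^5, f = 0.01509, h_f = 25.3 m ≈ 26.9 m ✓

D ≈ 253 mm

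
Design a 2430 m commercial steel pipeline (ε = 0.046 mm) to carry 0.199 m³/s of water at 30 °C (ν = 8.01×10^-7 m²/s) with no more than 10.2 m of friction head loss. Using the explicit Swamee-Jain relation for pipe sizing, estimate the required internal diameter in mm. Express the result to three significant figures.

D ≈ 409 mm

Swamee-Jain (Type III): D = 0.66·[ε^1.25·(LQ²/(gh_f))^4.75 + ν·Q^9.4·(L/(gh_f))^5.2]^0.04
LQ²/(gh_f) = 0.9617; L/(gh_f) = 24.28
Term 1 = ε^1.25·(…)^4.75 = 3.15×10^-6; Term 2 = ν·Q^9.4·(…)^5.2 = 3.29×10^-6
D = 0.66·(3.15×10^-6 + 3.29×10^-6)^0.04 = 0.4091 m = 409 mm
Check: V = 1.51 m/s, Re = 7.73×10^5, f = 0.01399, h_f = 9.70 m ≈ 10.2 m ✓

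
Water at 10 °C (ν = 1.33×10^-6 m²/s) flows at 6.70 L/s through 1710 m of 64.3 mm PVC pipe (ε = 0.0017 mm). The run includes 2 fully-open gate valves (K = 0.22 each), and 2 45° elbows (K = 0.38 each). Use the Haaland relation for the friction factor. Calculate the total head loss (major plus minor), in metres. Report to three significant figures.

H_L ≈ 104 m

V = 4Q/(πD²) = 2.063 m/s; V²/2g = 0.2170 m
Re = 9.98×10^4, ε/D = 2.64×10^-5 → f = 0.01794 (Haaland)
Major: h_f = f(L/D)·V²/2g = 0.01794·26594·0.2170 = 103.5 m
Minor: ΣK = 1.20; h_m = ΣK·V²/2g = 0.2604 m
Total H_L = 103.5 + 0.2604 = 103.8 m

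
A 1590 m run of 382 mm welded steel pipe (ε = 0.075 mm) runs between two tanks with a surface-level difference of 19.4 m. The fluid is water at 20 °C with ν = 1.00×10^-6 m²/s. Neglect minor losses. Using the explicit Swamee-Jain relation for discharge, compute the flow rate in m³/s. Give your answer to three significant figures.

Q ≈ 0.286 m³/s

Swamee-Jain (Type II): Q = -0.965·√(gD⁵h_f/L)·ln[ε/(3.7D) + √(3.17ν²L/(gD³h_f))]
√(gD⁵h_f/L) = √(9.81·0.382⁵·19.4/1590) = 0.03120
ε/(3.7D) = 5.31×10^-5; √(3.17ν²L/(gD³h_f)) = 2.18×10^-5
Q = -0.965·0.03120·ln(7.486×10^-5) = 0.2860 m³/s
Check: V = 2.50 m/s, Re = 9.53×10^5, f = 0.01477, h_f = 19.5 m ≈ 19.4 m ✓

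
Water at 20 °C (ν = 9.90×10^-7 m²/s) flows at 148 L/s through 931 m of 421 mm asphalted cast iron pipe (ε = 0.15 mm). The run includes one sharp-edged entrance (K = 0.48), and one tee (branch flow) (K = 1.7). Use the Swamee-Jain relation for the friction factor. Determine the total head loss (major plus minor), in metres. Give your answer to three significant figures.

H_L ≈ 2.28 m

V = 4Q/(πD²) = 1.063 m/s; V²/2g = 0.05761 m
Re = 4.52×10^5, ε/D = 3.56×10^-4 → f = 0.01691 (Swamee-Jain)
Major: h_f = f(L/D)·V²/2g = 0.01691·2211·0.05761 = 2.155 m
Minor: ΣK = 2.18; h_m = ΣK·V²/2g = 0.1256 m
Total H_L = 2.155 + 0.1256 = 2.280 m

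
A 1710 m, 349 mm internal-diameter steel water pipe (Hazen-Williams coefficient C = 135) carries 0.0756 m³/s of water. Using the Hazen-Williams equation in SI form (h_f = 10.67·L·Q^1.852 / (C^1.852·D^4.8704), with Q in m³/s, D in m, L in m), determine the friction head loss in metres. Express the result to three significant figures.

h_f = 10.67·1710·0.0756^1.852 / (135^1.852·0.349^4.8704) = 2.920 m

h_f ≈ 2.92 m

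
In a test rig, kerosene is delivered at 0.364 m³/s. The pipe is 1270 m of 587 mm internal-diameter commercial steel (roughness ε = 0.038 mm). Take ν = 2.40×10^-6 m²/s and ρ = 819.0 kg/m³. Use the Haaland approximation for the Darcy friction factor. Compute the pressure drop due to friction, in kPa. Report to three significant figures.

V = 4Q/(πD²) = 4·0.364/(π·0.587²) = 1.345 m/s
Re = VD/ν = 1.345·0.587/2.40×10^-6 = 3.29×10^5 → turbulent
ε/D = 0.038/587 = 6.47×10^-5
Haaland: f = 0.01470
h_f = f(L/D)V²/(2g) = 0.01470·(1270/0.587)·1.345²/(2·9.81) = 2.934 m
Δp = ρg·h_f = 819.0·9.81·2.934 = 23.57 kPa

Δp ≈ 23.6 kPa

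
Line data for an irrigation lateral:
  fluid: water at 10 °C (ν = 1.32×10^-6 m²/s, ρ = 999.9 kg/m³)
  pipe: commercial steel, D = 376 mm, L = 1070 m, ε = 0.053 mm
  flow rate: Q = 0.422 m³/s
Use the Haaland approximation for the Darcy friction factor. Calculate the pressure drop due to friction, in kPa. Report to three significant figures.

Δp ≈ 284 kPa

V = 4Q/(πD²) = 4·0.422/(π·0.376²) = 3.801 m/s
Re = VD/ν = 3.801·0.376/1.32×10^-6 = 1.08×10^6 → turbulent
ε/D = 0.053/376 = 1.41×10^-4
Haaland: f = 0.01382
h_f = f(L/D)V²/(2g) = 0.01382·(1070/0.376)·3.801²/(2·9.81) = 28.96 m
Δp = ρg·h_f = 999.9·9.81·28.96 = 284.0 kPa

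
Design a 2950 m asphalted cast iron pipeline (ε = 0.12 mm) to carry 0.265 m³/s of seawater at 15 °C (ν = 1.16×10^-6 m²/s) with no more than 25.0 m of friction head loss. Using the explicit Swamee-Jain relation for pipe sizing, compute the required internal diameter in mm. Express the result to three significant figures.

Swamee-Jain (Type III): D = 0.66·[ε^1.25·(LQ²/(gh_f))^4.75 + ν·Q^9.4·(L/(gh_f))^5.2]^0.04
LQ²/(gh_f) = 0.8447; L/(gh_f) = 12.03
Term 1 = ε^1.25·(…)^4.75 = 5.63×10^-6; Term 2 = ν·Q^9.4·(…)^5.2 = 1.82×10^-6
D = 0.66·(5.63×10^-6 + 1.82×10^-6)^0.04 = 0.4116 m = 412 mm
Check: V = 1.99 m/s, Re = 7.07×10^5, f = 0.01595, h_f = 23.1 m ≈ 25.0 m ✓

D ≈ 412 mm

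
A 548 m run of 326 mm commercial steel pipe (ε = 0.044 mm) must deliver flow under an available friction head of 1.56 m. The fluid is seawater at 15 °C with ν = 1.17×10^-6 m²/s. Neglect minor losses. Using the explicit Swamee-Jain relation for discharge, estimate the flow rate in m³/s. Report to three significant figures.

Q ≈ 0.0898 m³/s

Swamee-Jain (Type II): Q = -0.965·√(gD⁵h_f/L)·ln[ε/(3.7D) + √(3.17ν²L/(gD³h_f))]
√(gD⁵h_f/L) = √(9.81·0.326⁵·1.56/548) = 0.01014
ε/(3.7D) = 3.65×10^-5; √(3.17ν²L/(gD³h_f)) = 6.70×10^-5
Q = -0.965·0.01014·ln(1.034×10^-4) = 0.08979 m³/s
Check: V = 1.08 m/s, Re = 3.00×10^5, f = 0.01576, h_f = 1.56 m ≈ 1.56 m ✓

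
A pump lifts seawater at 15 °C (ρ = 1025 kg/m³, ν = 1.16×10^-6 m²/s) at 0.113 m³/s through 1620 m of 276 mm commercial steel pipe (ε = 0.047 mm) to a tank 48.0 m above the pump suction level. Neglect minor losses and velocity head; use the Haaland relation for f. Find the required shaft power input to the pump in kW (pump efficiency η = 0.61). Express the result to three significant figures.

V = 4Q/(πD²) = 1.889 m/s; Re = 4.49×10^5; ε/D = 1.70×10^-4; f = 0.01515
h_f = f(L/D)V²/2g = 16.17 m
Total head H = z + h_f = 48.0 + 16.17 = 64.17 m
P_hyd = ρgQH = 1025·9.81·0.113·64.17 = 72.92 kW
P_shaft = P_hyd/η = 72.92/0.61 = 119.5 kW

P_shaft ≈ 120 kW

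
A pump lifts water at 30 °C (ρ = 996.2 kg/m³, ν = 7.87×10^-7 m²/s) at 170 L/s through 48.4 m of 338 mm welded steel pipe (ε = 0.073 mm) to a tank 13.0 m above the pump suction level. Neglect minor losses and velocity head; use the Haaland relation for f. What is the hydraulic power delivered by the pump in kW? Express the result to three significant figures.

V = 4Q/(πD²) = 1.895 m/s; Re = 8.14×10^5; ε/D = 2.16×10^-4; f = 0.01494
h_f = f(L/D)V²/2g = 0.3913 m
Total head H = z + h_f = 13.0 + 0.3913 = 13.39 m
P_hyd = ρgQH = 996.2·9.81·0.170·13.39 = 22.25 kW

P_hyd ≈ 22.2 kW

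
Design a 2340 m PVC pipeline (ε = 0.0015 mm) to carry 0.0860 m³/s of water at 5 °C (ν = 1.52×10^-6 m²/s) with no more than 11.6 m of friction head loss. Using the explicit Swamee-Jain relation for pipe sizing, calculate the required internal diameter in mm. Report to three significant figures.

Swamee-Jain (Type III): D = 0.66·[ε^1.25·(LQ²/(gh_f))^4.75 + ν·Q^9.4·(L/(gh_f))^5.2]^0.04
LQ²/(gh_f) = 0.1521; L/(gh_f) = 20.56
Term 1 = ε^1.25·(…)^4.75 = 6.84×10^-12; Term 2 = ν·Q^9.4·(…)^5.2 = 9.87×10^-10
D = 0.66·(6.84×10^-12 + 9.87×10^-10)^0.04 = 0.2880 m = 288 mm
Check: V = 1.32 m/s, Re = 2.50×10^5, f = 0.01493, h_f = 10.8 m ≈ 11.6 m ✓

D ≈ 288 mm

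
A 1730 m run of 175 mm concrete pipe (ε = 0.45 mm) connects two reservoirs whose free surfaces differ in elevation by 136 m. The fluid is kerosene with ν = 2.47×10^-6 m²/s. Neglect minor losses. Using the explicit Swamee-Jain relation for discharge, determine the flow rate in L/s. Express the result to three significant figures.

Q ≈ 77.9 L/s

Swamee-Jain (Type II): Q = -0.965·√(gD⁵h_f/L)·ln[ε/(3.7D) + √(3.17ν²L/(gD³h_f))]
√(gD⁵h_f/L) = √(9.81·0.175⁵·136/1730) = 0.01125
ε/(3.7D) = 6.95×10^-4; √(3.17ν²L/(gD³h_f)) = 6.84×10^-5
Q = -0.965·0.01125·ln(7.634×10^-4) = 0.07793 m³/s
Check: V = 3.24 m/s, Re = 2.30×10^5, f = 0.02589, h_f = 137 m ≈ 136 m ✓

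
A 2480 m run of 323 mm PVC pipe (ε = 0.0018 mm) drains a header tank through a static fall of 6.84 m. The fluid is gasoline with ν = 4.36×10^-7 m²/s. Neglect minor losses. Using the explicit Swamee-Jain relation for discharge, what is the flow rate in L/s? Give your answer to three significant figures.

Swamee-Jain (Type II): Q = -0.965·√(gD⁵h_f/L)·ln[ε/(3.7D) + √(3.17ν²L/(gD³h_f))]
√(gD⁵h_f/L) = √(9.81·0.323⁵·6.84/2480) = 0.009753
ε/(3.7D) = 1.51×10^-6; √(3.17ν²L/(gD³h_f)) = 2.57×10^-5
Q = -0.965·0.009753·ln(2.721×10^-5) = 0.09893 m³/s
Check: V = 1.21 m/s, Re = 8.94×10^5, f = 0.01196, h_f = 6.82 m ≈ 6.84 m ✓

Q ≈ 98.9 L/s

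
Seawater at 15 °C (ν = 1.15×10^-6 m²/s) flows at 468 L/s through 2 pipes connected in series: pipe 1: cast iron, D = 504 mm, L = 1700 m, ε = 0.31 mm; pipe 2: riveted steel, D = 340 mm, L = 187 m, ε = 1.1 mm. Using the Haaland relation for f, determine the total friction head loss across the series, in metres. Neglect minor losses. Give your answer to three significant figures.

H ≈ 36.9 m

Pipe 1: V = 2.346 m/s, Re = 1.03×10^6, ε/D = 6.15×10^-4, f = 0.01791, h_1 = f(L/D)V²/2g = 16.94 m
Pipe 2: V = 5.155 m/s, Re = 1.52×10^6, ε/D = 0.00324, f = 0.02686, h_2 = f(L/D)V²/2g = 20.01 m
Series → Q common, losses add: H = Σh = 36.95 m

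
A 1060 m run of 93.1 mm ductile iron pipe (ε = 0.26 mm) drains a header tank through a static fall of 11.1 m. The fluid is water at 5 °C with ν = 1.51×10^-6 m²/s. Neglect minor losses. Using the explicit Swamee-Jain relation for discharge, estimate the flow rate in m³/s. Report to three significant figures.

Swamee-Jain (Type II): Q = -0.965·√(gD⁵h_f/L)·ln[ε/(3.7D) + √(3.17ν²L/(gD³h_f))]
√(gD⁵h_f/L) = √(9.81·0.0931⁵·11.1/1060) = 8.477×10^-4
ε/(3.7D) = 7.55×10^-4; √(3.17ν²L/(gD³h_f)) = 2.95×10^-4
Q = -0.965·8.477×10^-4·ln(0.001050) = 0.005610 m³/s
Check: V = 0.824 m/s, Re = 5.08×10^4, f = 0.02847, h_f = 11.2 m ≈ 11.1 m ✓

Q ≈ 0.00561 m³/s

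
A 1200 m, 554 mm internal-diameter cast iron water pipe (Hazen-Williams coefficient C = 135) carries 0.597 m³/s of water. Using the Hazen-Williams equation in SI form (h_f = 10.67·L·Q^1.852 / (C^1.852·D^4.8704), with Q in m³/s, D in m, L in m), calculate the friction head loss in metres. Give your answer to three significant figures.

h_f = 10.67·1200·0.597^1.852 / (135^1.852·0.554^4.8704) = 9.915 m

h_f ≈ 9.91 m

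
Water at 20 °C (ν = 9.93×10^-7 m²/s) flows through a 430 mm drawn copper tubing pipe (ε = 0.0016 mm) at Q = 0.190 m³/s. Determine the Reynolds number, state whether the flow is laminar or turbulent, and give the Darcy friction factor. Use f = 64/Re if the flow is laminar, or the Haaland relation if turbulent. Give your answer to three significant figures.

V = 4Q/(πD²) = 1.308 m/s
Re = VD/ν = 1.308·0.430/9.93×10^-7 = 5.67×10^5
Re > 4000 → turbulent; ε/D = 3.72×10^-6
Haaland: f = 0.01282

Re ≈ 5.67×10^5; turbulent; f ≈ 0.0128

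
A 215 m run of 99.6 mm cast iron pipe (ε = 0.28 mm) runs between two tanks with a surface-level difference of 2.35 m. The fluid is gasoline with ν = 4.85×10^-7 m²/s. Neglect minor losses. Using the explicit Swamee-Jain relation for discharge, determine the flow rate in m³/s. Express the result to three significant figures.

Swamee-Jain (Type II): Q = -0.965·√(gD⁵h_f/L)·ln[ε/(3.7D) + √(3.17ν²L/(gD³h_f))]
√(gD⁵h_f/L) = √(9.81·0.0996⁵·2.35/215) = 0.001025
ε/(3.7D) = 7.60×10^-4; √(3.17ν²L/(gD³h_f)) = 8.39×10^-5
Q = -0.965·0.001025·ln(8.437×10^-4) = 0.007002 m³/s
Check: V = 0.899 m/s, Re = 1.85×10^5, f = 0.02664, h_f = 2.37 m ≈ 2.35 m ✓

Q ≈ 0.00700 m³/s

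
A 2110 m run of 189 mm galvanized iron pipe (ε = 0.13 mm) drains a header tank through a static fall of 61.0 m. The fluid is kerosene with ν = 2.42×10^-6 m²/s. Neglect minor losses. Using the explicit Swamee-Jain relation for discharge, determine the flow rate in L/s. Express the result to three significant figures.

Swamee-Jain (Type II): Q = -0.965·√(gD⁵h_f/L)·ln[ε/(3.7D) + √(3.17ν²L/(gD³h_f))]
√(gD⁵h_f/L) = √(9.81·0.189⁵·61.0/2110) = 0.008270
ε/(3.7D) = 1.86×10^-4; √(3.17ν²L/(gD³h_f)) = 9.85×10^-5
Q = -0.965·0.008270·ln(2.844×10^-4) = 0.06516 m³/s
Check: V = 2.32 m/s, Re = 1.81×10^5, f = 0.02001, h_f = 61.4 m ≈ 61.0 m ✓

Q ≈ 65.2 L/s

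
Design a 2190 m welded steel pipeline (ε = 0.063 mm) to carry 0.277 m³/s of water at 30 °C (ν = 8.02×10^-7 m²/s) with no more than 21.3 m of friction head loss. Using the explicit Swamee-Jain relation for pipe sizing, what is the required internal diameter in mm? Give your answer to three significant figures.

D ≈ 396 mm

Swamee-Jain (Type III): D = 0.66·[ε^1.25·(LQ²/(gh_f))^4.75 + ν·Q^9.4·(L/(gh_f))^5.2]^0.04
LQ²/(gh_f) = 0.8042; L/(gh_f) = 10.48
Term 1 = ε^1.25·(…)^4.75 = 1.99×10^-6; Term 2 = ν·Q^9.4·(…)^5.2 = 9.32×10^-7
D = 0.66·(1.99×10^-6 + 9.32×10^-7)^0.04 = 0.3965 m = 396 mm
Check: V = 2.24 m/s, Re = 1.11×10^6, f = 0.01420, h_f = 20.1 m ≈ 21.3 m ✓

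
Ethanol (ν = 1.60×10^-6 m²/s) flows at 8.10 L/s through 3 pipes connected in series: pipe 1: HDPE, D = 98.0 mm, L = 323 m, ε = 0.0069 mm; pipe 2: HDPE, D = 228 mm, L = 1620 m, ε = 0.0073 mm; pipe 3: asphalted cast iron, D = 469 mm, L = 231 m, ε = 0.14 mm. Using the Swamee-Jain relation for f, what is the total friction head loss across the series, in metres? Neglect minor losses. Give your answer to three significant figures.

Pipe 1: V = 1.074 m/s, Re = 6.58×10^4, ε/D = 7.04×10^-5, f = 0.01987, h_1 = f(L/D)V²/2g = 3.849 m
Pipe 2: V = 0.1984 m/s, Re = 2.83×10^4, ε/D = 3.20×10^-5, f = 0.02380, h_2 = f(L/D)V²/2g = 0.3393 m
Pipe 3: V = 0.04689 m/s, Re = 1.37×10^4, ε/D = 2.99×10^-4, f = 0.02904, h_3 = f(L/D)V²/2g = 0.001603 m
Series → Q common, losses add: H = Σh = 4.190 m

H ≈ 4.19 m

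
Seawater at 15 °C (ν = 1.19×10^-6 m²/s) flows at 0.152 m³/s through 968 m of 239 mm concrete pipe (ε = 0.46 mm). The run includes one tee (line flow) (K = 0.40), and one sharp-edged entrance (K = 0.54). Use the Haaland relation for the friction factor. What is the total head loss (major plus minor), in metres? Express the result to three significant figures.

H_L ≈ 56.2 m

V = 4Q/(πD²) = 3.388 m/s; V²/2g = 0.5851 m
Re = 6.80×10^5, ε/D = 0.00192 → f = 0.02347 (Haaland)
Major: h_f = f(L/D)·V²/2g = 0.02347·4050·0.5851 = 55.63 m
Minor: ΣK = 0.940; h_m = ΣK·V²/2g = 0.5500 m
Total H_L = 55.63 + 0.5500 = 56.18 m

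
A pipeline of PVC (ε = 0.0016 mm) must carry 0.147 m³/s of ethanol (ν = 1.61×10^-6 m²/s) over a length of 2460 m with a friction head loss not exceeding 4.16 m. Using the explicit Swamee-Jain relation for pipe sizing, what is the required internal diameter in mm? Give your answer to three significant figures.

D ≈ 442 mm

Swamee-Jain (Type III): D = 0.66·[ε^1.25·(LQ²/(gh_f))^4.75 + ν·Q^9.4·(L/(gh_f))^5.2]^0.04
LQ²/(gh_f) = 1.303; L/(gh_f) = 60.28
Term 1 = ε^1.25·(…)^4.75 = 2.00×10^-7; Term 2 = ν·Q^9.4·(…)^5.2 = 4.33×10^-5
D = 0.66·(2.00×10^-7 + 4.33×10^-5)^0.04 = 0.4417 m = 442 mm
Check: V = 0.960 m/s, Re = 2.63×10^5, f = 0.01477, h_f = 3.86 m ≈ 4.16 m ✓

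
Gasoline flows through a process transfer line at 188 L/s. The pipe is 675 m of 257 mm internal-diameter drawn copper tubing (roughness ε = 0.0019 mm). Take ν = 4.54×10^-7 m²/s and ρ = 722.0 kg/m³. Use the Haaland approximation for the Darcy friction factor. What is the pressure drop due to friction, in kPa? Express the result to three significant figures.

Δp ≈ 131 kPa

V = 4Q/(πD²) = 4·0.188/(π·0.257²) = 3.624 m/s
Re = VD/ν = 3.624·0.257/4.54×10^-7 = 2.05×10^6 → turbulent
ε/D = 0.0019/257 = 7.39×10^-6
Haaland: f = 0.01052
h_f = f(L/D)V²/(2g) = 0.01052·(675/0.257)·3.624²/(2·9.81) = 18.50 m
Δp = ρg·h_f = 722.0·9.81·18.50 = 131.0 kPa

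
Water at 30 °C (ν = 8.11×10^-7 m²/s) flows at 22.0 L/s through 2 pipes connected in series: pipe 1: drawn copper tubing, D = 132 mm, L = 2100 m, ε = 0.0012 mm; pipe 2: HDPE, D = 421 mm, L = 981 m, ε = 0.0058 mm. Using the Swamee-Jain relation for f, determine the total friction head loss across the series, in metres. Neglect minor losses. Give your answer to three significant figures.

Pipe 1: V = 1.608 m/s, Re = 2.62×10^5, ε/D = 9.09×10^-6, f = 0.01485, h_1 = f(L/D)V²/2g = 31.12 m
Pipe 2: V = 0.1580 m/s, Re = 8.20×10^4, ε/D = 1.38×10^-5, f = 0.01870, h_2 = f(L/D)V²/2g = 0.05547 m
Series → Q common, losses add: H = Σh = 31.17 m

H ≈ 31.2 m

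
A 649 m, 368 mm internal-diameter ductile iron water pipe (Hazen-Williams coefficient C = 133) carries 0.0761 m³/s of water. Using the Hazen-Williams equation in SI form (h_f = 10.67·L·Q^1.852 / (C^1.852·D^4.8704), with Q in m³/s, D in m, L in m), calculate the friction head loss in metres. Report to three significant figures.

h_f ≈ 0.891 m

h_f = 10.67·649·0.0761^1.852 / (133^1.852·0.368^4.8704) = 0.8910 m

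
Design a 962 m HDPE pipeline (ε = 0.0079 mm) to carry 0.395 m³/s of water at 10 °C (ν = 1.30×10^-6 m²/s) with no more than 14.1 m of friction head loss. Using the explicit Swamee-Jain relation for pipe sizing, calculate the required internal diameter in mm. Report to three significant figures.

Swamee-Jain (Type III): D = 0.66·[ε^1.25·(LQ²/(gh_f))^4.75 + ν·Q^9.4·(L/(gh_f))^5.2]^0.04
LQ²/(gh_f) = 1.085; L/(gh_f) = 6.955
Term 1 = ε^1.25·(…)^4.75 = 6.17×10^-7; Term 2 = ν·Q^9.4·(…)^5.2 = 5.03×10^-6
D = 0.66·(6.17×10^-7 + 5.03×10^-6)^0.04 = 0.4070 m = 407 mm
Check: V = 3.04 m/s, Re = 9.50×10^5, f = 0.01216, h_f = 13.5 m ≈ 14.1 m ✓

D ≈ 407 mm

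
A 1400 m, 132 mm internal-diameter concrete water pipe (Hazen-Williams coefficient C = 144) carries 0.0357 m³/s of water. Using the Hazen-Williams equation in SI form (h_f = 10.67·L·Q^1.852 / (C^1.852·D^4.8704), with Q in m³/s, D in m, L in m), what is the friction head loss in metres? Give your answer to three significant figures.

h_f = 10.67·1400·0.0357^1.852 / (144^1.852·0.132^4.8704) = 60.21 m

h_f ≈ 60.2 m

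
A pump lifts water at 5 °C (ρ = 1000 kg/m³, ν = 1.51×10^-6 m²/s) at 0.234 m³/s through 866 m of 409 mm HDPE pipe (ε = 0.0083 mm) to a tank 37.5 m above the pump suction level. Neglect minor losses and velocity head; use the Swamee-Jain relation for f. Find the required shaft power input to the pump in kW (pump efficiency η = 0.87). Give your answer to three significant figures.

V = 4Q/(πD²) = 1.781 m/s; Re = 4.82×10^5; ε/D = 2.03×10^-5; f = 0.01349
h_f = f(L/D)V²/2g = 4.618 m
Total head H = z + h_f = 37.5 + 4.618 = 42.12 m
P_hyd = ρgQH = 1000·9.81·0.234·42.12 = 96.68 kW
P_shaft = P_hyd/η = 96.68/0.87 = 111.1 kW

P_shaft ≈ 111 kW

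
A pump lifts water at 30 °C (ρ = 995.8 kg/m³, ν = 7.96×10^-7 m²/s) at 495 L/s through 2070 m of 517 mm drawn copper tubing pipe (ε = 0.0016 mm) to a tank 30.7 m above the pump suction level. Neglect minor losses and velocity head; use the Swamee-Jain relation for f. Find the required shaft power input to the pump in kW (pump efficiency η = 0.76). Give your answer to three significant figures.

V = 4Q/(πD²) = 2.358 m/s; Re = 1.53×10^6; ε/D = 3.09×10^-6; f = 0.01092
h_f = f(L/D)V²/2g = 12.39 m
Total head H = z + h_f = 30.7 + 12.39 = 43.09 m
P_hyd = ρgQH = 995.8·9.81·0.495·43.09 = 208.4 kW
P_shaft = P_hyd/η = 208.4/0.76 = 274.2 kW

P_shaft ≈ 274 kW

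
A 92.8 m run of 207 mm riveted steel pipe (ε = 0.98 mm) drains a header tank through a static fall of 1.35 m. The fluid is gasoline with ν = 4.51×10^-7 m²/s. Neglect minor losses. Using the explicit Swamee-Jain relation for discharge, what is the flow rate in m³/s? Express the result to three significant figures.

Q ≈ 0.0472 m³/s

Swamee-Jain (Type II): Q = -0.965·√(gD⁵h_f/L)·ln[ε/(3.7D) + √(3.17ν²L/(gD³h_f))]
√(gD⁵h_f/L) = √(9.81·0.207⁵·1.35/92.8) = 0.007365
ε/(3.7D) = 0.00128; √(3.17ν²L/(gD³h_f)) = 2.26×10^-5
Q = -0.965·0.007365·ln(0.001302) = 0.04722 m³/s
Check: V = 1.40 m/s, Re = 6.44×10^5, f = 0.03011, h_f = 1.35 m ≈ 1.35 m ✓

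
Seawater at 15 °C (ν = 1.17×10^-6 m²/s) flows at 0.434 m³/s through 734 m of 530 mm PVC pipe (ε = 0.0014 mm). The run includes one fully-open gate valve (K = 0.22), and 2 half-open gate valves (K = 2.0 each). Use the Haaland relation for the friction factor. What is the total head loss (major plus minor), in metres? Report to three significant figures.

H_L ≈ 4.07 m

V = 4Q/(πD²) = 1.967 m/s; V²/2g = 0.1972 m
Re = 8.91×10^5, ε/D = 2.64×10^-6 → f = 0.01185 (Haaland)
Major: h_f = f(L/D)·V²/2g = 0.01185·1385·0.1972 = 3.238 m
Minor: ΣK = 4.22; h_m = ΣK·V²/2g = 0.8324 m
Total H_L = 3.238 + 0.8324 = 4.070 m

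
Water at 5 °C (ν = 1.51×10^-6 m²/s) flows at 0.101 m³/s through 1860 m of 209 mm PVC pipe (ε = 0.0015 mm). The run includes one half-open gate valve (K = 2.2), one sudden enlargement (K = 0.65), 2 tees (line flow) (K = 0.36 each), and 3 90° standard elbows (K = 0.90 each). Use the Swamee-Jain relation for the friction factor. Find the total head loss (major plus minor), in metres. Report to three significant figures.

H_L ≈ 56.6 m

V = 4Q/(πD²) = 2.944 m/s; V²/2g = 0.4418 m
Re = 4.07×10^5, ε/D = 7.18×10^-6 → f = 0.01369 (Swamee-Jain)
Major: h_f = f(L/D)·V²/2g = 0.01369·8900·0.4418 = 53.80 m
Minor: ΣK = 6.27; h_m = ΣK·V²/2g = 2.770 m
Total H_L = 53.80 + 2.770 = 56.57 m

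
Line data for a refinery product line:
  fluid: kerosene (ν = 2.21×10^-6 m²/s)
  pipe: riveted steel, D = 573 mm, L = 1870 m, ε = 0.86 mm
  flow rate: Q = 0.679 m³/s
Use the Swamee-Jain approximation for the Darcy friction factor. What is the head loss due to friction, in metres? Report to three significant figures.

V = 4Q/(πD²) = 4·0.679/(π·0.573²) = 2.633 m/s
Re = VD/ν = 2.633·0.573/2.21×10^-6 = 6.83×10^5 → turbulent
ε/D = 0.86/573 = 0.00150
Swamee-Jain: f = 0.02216
h_f = f(L/D)V²/(2g) = 0.02216·(1870/0.573)·2.633²/(2·9.81) = 25.56 m

h_f ≈ 25.6 m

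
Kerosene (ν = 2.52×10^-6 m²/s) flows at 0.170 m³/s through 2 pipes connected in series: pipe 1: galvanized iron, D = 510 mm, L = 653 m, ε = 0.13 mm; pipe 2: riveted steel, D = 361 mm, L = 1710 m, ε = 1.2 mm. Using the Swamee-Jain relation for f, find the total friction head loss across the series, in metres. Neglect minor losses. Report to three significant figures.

H ≈ 19.2 m

Pipe 1: V = 0.8322 m/s, Re = 1.68×10^5, ε/D = 2.55×10^-4, f = 0.01788, h_1 = f(L/D)V²/2g = 0.8082 m
Pipe 2: V = 1.661 m/s, Re = 2.38×10^5, ε/D = 0.00332, f = 0.02763, h_2 = f(L/D)V²/2g = 18.40 m
Series → Q common, losses add: H = Σh = 19.21 m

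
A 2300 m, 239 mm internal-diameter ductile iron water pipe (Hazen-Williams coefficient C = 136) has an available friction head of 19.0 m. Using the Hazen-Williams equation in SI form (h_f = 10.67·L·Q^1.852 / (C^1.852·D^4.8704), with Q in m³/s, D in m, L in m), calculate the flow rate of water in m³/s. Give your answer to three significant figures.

Rearranging: Q = [h_f·C^1.852·D^4.8704 / (10.67·L)]^(1/1.852)
Q = [19.0·136^1.852·0.239^4.8704 / (10.67·2300)]^0.540 = 0.06591 m³/s

Q ≈ 0.0659 m³/s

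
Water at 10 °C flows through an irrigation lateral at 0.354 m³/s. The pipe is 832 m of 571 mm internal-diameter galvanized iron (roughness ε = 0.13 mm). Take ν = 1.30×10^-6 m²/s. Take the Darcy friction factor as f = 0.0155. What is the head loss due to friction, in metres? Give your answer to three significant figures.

V = 4Q/(πD²) = 4·0.354/(π·0.571²) = 1.382 m/s
h_f = f(L/D)V²/(2g) = 0.01550·(832/0.571)·1.382²/(2·9.81) = 2.200 m

h_f ≈ 2.20 m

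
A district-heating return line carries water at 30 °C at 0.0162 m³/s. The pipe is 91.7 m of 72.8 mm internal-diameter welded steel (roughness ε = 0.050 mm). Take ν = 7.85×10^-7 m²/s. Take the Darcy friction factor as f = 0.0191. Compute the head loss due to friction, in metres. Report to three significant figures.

V = 4Q/(πD²) = 4·0.0162/(π·0.0728²) = 3.892 m/s
h_f = f(L/D)V²/(2g) = 0.01910·(91.7/0.0728)·3.892²/(2·9.81) = 18.57 m

h_f ≈ 18.6 m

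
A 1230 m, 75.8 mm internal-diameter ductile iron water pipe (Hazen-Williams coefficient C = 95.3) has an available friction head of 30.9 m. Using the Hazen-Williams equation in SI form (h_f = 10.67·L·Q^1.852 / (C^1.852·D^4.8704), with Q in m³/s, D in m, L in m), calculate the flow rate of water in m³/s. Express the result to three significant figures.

Rearranging: Q = [h_f·C^1.852·D^4.8704 / (10.67·L)]^(1/1.852)
Q = [30.9·95.3^1.852·0.0758^4.8704 / (10.67·1230)]^0.540 = 0.004109 m³/s

Q ≈ 0.00411 m³/s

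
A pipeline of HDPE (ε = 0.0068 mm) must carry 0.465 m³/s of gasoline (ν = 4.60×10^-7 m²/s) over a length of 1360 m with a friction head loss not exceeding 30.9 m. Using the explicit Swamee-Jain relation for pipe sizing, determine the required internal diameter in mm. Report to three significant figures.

Swamee-Jain (Type III): D = 0.66·[ε^1.25·(LQ²/(gh_f))^4.75 + ν·Q^9.4·(L/(gh_f))^5.2]^0.04
LQ²/(gh_f) = 0.9701; L/(gh_f) = 4.487
Term 1 = ε^1.25·(…)^4.75 = 3.01×10^-7; Term 2 = ν·Q^9.4·(…)^5.2 = 8.45×10^-7
D = 0.66·(3.01×10^-7 + 8.45×10^-7)^0.04 = 0.3819 m = 382 mm
Check: V = 4.06 m/s, Re = 3.37×10^6, f = 0.01039, h_f = 31.1 m ≈ 30.9 m ✓

D ≈ 382 mm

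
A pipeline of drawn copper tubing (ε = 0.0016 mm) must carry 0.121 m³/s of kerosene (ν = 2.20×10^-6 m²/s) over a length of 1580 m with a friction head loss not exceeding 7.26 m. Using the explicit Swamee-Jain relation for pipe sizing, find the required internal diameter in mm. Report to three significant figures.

D ≈ 338 mm

Swamee-Jain (Type III): D = 0.66·[ε^1.25·(LQ²/(gh_f))^4.75 + ν·Q^9.4·(L/(gh_f))^5.2]^0.04
LQ²/(gh_f) = 0.3248; L/(gh_f) = 22.18
Term 1 = ε^1.25·(…)^4.75 = 2.72×10^-10; Term 2 = ν·Q^9.4·(…)^5.2 = 5.25×10^-8
D = 0.66·(2.72×10^-10 + 5.25×10^-8)^0.04 = 0.3376 m = 338 mm
Check: V = 1.35 m/s, Re = 2.07×10^5, f = 0.01547, h_f = 6.74 m ≈ 7.26 m ✓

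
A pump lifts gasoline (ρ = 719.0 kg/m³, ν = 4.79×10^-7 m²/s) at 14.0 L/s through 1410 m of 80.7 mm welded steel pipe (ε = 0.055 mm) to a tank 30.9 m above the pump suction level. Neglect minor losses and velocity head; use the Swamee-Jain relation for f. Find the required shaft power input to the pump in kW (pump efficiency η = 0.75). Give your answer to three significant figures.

P_shaft ≈ 20.7 kW

V = 4Q/(πD²) = 2.737 m/s; Re = 4.61×10^5; ε/D = 6.82×10^-4; f = 0.01889
h_f = f(L/D)V²/2g = 126.0 m
Total head H = z + h_f = 30.9 + 126.0 = 156.9 m
P_hyd = ρgQH = 719.0·9.81·0.0140·156.9 = 15.49 kW
P_shaft = P_hyd/η = 15.49/0.75 = 20.66 kW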